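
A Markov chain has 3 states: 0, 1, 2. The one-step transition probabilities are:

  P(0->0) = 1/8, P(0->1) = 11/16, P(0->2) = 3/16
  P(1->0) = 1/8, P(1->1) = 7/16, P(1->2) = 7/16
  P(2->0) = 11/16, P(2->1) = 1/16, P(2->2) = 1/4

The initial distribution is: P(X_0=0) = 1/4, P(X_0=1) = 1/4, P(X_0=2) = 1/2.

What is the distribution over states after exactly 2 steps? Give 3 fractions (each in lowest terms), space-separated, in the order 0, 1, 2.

Propagating the distribution step by step (d_{t+1} = d_t * P):
d_0 = (0=1/4, 1=1/4, 2=1/2)
  d_1[0] = 1/4*1/8 + 1/4*1/8 + 1/2*11/16 = 13/32
  d_1[1] = 1/4*11/16 + 1/4*7/16 + 1/2*1/16 = 5/16
  d_1[2] = 1/4*3/16 + 1/4*7/16 + 1/2*1/4 = 9/32
d_1 = (0=13/32, 1=5/16, 2=9/32)
  d_2[0] = 13/32*1/8 + 5/16*1/8 + 9/32*11/16 = 145/512
  d_2[1] = 13/32*11/16 + 5/16*7/16 + 9/32*1/16 = 111/256
  d_2[2] = 13/32*3/16 + 5/16*7/16 + 9/32*1/4 = 145/512
d_2 = (0=145/512, 1=111/256, 2=145/512)

Answer: 145/512 111/256 145/512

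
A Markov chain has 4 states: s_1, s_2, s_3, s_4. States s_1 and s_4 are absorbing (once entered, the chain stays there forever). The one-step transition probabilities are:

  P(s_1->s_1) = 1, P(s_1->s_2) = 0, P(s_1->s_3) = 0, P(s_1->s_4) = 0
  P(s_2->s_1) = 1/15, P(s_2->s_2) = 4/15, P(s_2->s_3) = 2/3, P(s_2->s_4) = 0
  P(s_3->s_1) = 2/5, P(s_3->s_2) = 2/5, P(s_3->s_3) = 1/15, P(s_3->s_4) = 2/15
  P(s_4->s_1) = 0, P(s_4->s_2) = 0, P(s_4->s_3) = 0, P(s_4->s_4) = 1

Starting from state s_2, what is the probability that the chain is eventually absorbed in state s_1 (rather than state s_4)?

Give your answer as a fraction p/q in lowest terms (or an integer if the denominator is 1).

Answer: 37/47

Derivation:
Let a_i = P(absorbed in s_1 | start in state i).
Boundary conditions: a_s_1 = 1, a_s_4 = 0.
For each transient state i, a_i = sum_j P(i->j) * a_j:
  a_s_2 = 1/15*a_s_1 + 4/15*a_s_2 + 2/3*a_s_3 + 0*a_s_4
  a_s_3 = 2/5*a_s_1 + 2/5*a_s_2 + 1/15*a_s_3 + 2/15*a_s_4

Substituting a_s_1 = 1 and a_s_4 = 0, rearrange to (I - Q) a = r where r[i] = P(i -> s_1):
  [11/15, -2/3] . (a_s_2, a_s_3) = 1/15
  [-2/5, 14/15] . (a_s_2, a_s_3) = 2/5

Solving yields:
  a_s_2 = 37/47
  a_s_3 = 36/47

Starting state is s_2, so the absorption probability is a_s_2 = 37/47.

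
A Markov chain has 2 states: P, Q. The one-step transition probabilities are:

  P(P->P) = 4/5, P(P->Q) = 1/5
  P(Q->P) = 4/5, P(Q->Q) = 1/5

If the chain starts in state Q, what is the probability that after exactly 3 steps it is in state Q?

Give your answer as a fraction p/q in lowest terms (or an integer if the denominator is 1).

Computing P^3 by repeated multiplication:
P^1 =
  P: [4/5, 1/5]
  Q: [4/5, 1/5]
P^2 =
  P: [4/5, 1/5]
  Q: [4/5, 1/5]
P^3 =
  P: [4/5, 1/5]
  Q: [4/5, 1/5]

(P^3)[Q -> Q] = 1/5

Answer: 1/5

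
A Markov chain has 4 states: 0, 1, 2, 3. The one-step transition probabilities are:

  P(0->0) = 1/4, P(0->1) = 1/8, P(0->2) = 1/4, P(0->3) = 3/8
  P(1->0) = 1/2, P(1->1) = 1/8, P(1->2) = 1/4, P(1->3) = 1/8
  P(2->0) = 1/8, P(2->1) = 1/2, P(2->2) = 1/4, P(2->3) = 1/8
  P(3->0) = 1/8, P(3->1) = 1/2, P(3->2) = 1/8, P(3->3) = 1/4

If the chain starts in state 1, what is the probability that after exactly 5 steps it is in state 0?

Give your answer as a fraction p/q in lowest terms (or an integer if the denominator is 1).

Computing P^5 by repeated multiplication:
P^1 =
  0: [1/4, 1/8, 1/4, 3/8]
  1: [1/2, 1/8, 1/4, 1/8]
  2: [1/8, 1/2, 1/4, 1/8]
  3: [1/8, 1/2, 1/8, 1/4]
P^2 =
  0: [13/64, 23/64, 13/64, 15/64]
  1: [15/64, 17/64, 15/64, 17/64]
  2: [21/64, 17/64, 15/64, 11/64]
  3: [21/64, 17/64, 7/32, 3/16]
P^3 =
  0: [73/256, 37/128, 113/512, 105/512]
  1: [65/256, 5/16, 111/512, 111/512]
  2: [17/64, 71/256, 117/512, 117/512]
  3: [17/64, 71/256, 29/128, 59/256]
P^4 =
  0: [551/2048, 583/2048, 919/4096, 909/4096]
  1: [561/2048, 589/2048, 913/4096, 883/4096]
  2: [537/2048, 607/2048, 907/4096, 901/4096]
  3: [537/2048, 607/2048, 453/2048, 451/2048]
P^5 =
  0: [1087/4096, 2395/8192, 7283/32768, 7209/32768]
  1: [547/2048, 2371/8192, 7309/32768, 7223/32768]
  2: [2203/8192, 595/2048, 7291/32768, 7145/32768]
  3: [2203/8192, 595/2048, 3645/16384, 3573/16384]

(P^5)[1 -> 0] = 547/2048

Answer: 547/2048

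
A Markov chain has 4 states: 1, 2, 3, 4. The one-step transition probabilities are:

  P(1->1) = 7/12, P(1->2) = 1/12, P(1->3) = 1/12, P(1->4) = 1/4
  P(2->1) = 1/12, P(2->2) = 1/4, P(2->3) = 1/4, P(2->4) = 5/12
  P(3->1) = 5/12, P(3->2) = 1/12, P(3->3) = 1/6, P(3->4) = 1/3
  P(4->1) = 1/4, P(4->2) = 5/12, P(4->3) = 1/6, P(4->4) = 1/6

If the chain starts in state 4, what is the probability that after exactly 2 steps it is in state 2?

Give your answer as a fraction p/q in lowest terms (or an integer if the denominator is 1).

Computing P^2 by repeated multiplication:
P^1 =
  1: [7/12, 1/12, 1/12, 1/4]
  2: [1/12, 1/4, 1/4, 5/12]
  3: [5/12, 1/12, 1/6, 1/3]
  4: [1/4, 5/12, 1/6, 1/6]
P^2 =
  1: [4/9, 13/72, 1/8, 1/4]
  2: [5/18, 19/72, 13/72, 5/18]
  3: [29/72, 5/24, 5/36, 1/4]
  4: [7/24, 5/24, 13/72, 23/72]

(P^2)[4 -> 2] = 5/24

Answer: 5/24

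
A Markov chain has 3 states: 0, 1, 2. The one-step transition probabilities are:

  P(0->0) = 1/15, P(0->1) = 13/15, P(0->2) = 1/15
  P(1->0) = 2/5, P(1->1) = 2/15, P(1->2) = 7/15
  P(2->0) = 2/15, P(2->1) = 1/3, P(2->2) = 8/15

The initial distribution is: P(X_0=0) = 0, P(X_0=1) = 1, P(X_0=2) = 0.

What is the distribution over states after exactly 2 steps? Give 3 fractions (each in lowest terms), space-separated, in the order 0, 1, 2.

Answer: 32/225 13/25 76/225

Derivation:
Propagating the distribution step by step (d_{t+1} = d_t * P):
d_0 = (0=0, 1=1, 2=0)
  d_1[0] = 0*1/15 + 1*2/5 + 0*2/15 = 2/5
  d_1[1] = 0*13/15 + 1*2/15 + 0*1/3 = 2/15
  d_1[2] = 0*1/15 + 1*7/15 + 0*8/15 = 7/15
d_1 = (0=2/5, 1=2/15, 2=7/15)
  d_2[0] = 2/5*1/15 + 2/15*2/5 + 7/15*2/15 = 32/225
  d_2[1] = 2/5*13/15 + 2/15*2/15 + 7/15*1/3 = 13/25
  d_2[2] = 2/5*1/15 + 2/15*7/15 + 7/15*8/15 = 76/225
d_2 = (0=32/225, 1=13/25, 2=76/225)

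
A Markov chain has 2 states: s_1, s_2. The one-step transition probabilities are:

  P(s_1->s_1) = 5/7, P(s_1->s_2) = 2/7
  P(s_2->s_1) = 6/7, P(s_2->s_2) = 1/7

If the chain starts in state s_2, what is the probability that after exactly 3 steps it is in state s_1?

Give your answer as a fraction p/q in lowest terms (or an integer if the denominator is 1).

Answer: 258/343

Derivation:
Computing P^3 by repeated multiplication:
P^1 =
  s_1: [5/7, 2/7]
  s_2: [6/7, 1/7]
P^2 =
  s_1: [37/49, 12/49]
  s_2: [36/49, 13/49]
P^3 =
  s_1: [257/343, 86/343]
  s_2: [258/343, 85/343]

(P^3)[s_2 -> s_1] = 258/343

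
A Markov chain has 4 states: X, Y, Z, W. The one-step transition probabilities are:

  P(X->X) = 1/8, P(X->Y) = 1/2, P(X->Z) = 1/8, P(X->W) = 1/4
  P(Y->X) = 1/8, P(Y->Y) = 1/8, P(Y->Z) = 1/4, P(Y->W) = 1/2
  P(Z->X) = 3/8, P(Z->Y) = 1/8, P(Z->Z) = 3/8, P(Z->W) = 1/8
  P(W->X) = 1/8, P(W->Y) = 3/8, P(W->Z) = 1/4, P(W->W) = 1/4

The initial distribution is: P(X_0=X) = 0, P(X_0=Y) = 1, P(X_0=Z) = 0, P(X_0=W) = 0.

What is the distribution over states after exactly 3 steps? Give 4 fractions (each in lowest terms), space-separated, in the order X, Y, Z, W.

Answer: 49/256 33/128 133/512 149/512

Derivation:
Propagating the distribution step by step (d_{t+1} = d_t * P):
d_0 = (X=0, Y=1, Z=0, W=0)
  d_1[X] = 0*1/8 + 1*1/8 + 0*3/8 + 0*1/8 = 1/8
  d_1[Y] = 0*1/2 + 1*1/8 + 0*1/8 + 0*3/8 = 1/8
  d_1[Z] = 0*1/8 + 1*1/4 + 0*3/8 + 0*1/4 = 1/4
  d_1[W] = 0*1/4 + 1*1/2 + 0*1/8 + 0*1/4 = 1/2
d_1 = (X=1/8, Y=1/8, Z=1/4, W=1/2)
  d_2[X] = 1/8*1/8 + 1/8*1/8 + 1/4*3/8 + 1/2*1/8 = 3/16
  d_2[Y] = 1/8*1/2 + 1/8*1/8 + 1/4*1/8 + 1/2*3/8 = 19/64
  d_2[Z] = 1/8*1/8 + 1/8*1/4 + 1/4*3/8 + 1/2*1/4 = 17/64
  d_2[W] = 1/8*1/4 + 1/8*1/2 + 1/4*1/8 + 1/2*1/4 = 1/4
d_2 = (X=3/16, Y=19/64, Z=17/64, W=1/4)
  d_3[X] = 3/16*1/8 + 19/64*1/8 + 17/64*3/8 + 1/4*1/8 = 49/256
  d_3[Y] = 3/16*1/2 + 19/64*1/8 + 17/64*1/8 + 1/4*3/8 = 33/128
  d_3[Z] = 3/16*1/8 + 19/64*1/4 + 17/64*3/8 + 1/4*1/4 = 133/512
  d_3[W] = 3/16*1/4 + 19/64*1/2 + 17/64*1/8 + 1/4*1/4 = 149/512
d_3 = (X=49/256, Y=33/128, Z=133/512, W=149/512)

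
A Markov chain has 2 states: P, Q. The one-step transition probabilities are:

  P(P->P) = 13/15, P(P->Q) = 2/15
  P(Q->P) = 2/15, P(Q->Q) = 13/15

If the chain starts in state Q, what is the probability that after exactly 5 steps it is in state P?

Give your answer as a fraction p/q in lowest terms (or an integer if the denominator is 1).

Answer: 299162/759375

Derivation:
Computing P^5 by repeated multiplication:
P^1 =
  P: [13/15, 2/15]
  Q: [2/15, 13/15]
P^2 =
  P: [173/225, 52/225]
  Q: [52/225, 173/225]
P^3 =
  P: [2353/3375, 1022/3375]
  Q: [1022/3375, 2353/3375]
P^4 =
  P: [32633/50625, 17992/50625]
  Q: [17992/50625, 32633/50625]
P^5 =
  P: [460213/759375, 299162/759375]
  Q: [299162/759375, 460213/759375]

(P^5)[Q -> P] = 299162/759375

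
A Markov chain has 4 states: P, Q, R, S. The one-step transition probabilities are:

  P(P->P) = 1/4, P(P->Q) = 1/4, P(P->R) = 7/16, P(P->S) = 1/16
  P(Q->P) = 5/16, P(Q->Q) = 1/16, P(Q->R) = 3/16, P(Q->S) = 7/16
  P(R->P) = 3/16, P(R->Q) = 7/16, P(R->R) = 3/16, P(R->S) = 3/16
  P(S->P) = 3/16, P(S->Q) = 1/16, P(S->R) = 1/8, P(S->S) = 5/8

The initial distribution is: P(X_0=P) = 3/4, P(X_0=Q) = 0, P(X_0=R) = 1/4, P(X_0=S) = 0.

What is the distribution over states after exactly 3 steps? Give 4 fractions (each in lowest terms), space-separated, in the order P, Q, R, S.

Answer: 3823/16384 3235/16384 943/4096 2777/8192

Derivation:
Propagating the distribution step by step (d_{t+1} = d_t * P):
d_0 = (P=3/4, Q=0, R=1/4, S=0)
  d_1[P] = 3/4*1/4 + 0*5/16 + 1/4*3/16 + 0*3/16 = 15/64
  d_1[Q] = 3/4*1/4 + 0*1/16 + 1/4*7/16 + 0*1/16 = 19/64
  d_1[R] = 3/4*7/16 + 0*3/16 + 1/4*3/16 + 0*1/8 = 3/8
  d_1[S] = 3/4*1/16 + 0*7/16 + 1/4*3/16 + 0*5/8 = 3/32
d_1 = (P=15/64, Q=19/64, R=3/8, S=3/32)
  d_2[P] = 15/64*1/4 + 19/64*5/16 + 3/8*3/16 + 3/32*3/16 = 245/1024
  d_2[Q] = 15/64*1/4 + 19/64*1/16 + 3/8*7/16 + 3/32*1/16 = 253/1024
  d_2[R] = 15/64*7/16 + 19/64*3/16 + 3/8*3/16 + 3/32*1/8 = 123/512
  d_2[S] = 15/64*1/16 + 19/64*7/16 + 3/8*3/16 + 3/32*5/8 = 35/128
d_2 = (P=245/1024, Q=253/1024, R=123/512, S=35/128)
  d_3[P] = 245/1024*1/4 + 253/1024*5/16 + 123/512*3/16 + 35/128*3/16 = 3823/16384
  d_3[Q] = 245/1024*1/4 + 253/1024*1/16 + 123/512*7/16 + 35/128*1/16 = 3235/16384
  d_3[R] = 245/1024*7/16 + 253/1024*3/16 + 123/512*3/16 + 35/128*1/8 = 943/4096
  d_3[S] = 245/1024*1/16 + 253/1024*7/16 + 123/512*3/16 + 35/128*5/8 = 2777/8192
d_3 = (P=3823/16384, Q=3235/16384, R=943/4096, S=2777/8192)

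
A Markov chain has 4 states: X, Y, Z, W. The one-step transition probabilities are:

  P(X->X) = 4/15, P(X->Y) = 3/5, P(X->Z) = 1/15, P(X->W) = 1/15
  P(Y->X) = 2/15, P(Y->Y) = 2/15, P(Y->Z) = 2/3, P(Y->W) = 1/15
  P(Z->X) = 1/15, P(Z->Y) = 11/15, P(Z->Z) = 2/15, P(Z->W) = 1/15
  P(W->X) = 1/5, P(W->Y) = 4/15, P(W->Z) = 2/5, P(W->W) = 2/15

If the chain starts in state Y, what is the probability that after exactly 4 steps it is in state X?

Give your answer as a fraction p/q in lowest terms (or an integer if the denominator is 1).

Computing P^4 by repeated multiplication:
P^1 =
  X: [4/15, 3/5, 1/15, 1/15]
  Y: [2/15, 2/15, 2/3, 1/15]
  Z: [1/15, 11/15, 2/15, 1/15]
  W: [1/5, 4/15, 2/5, 2/15]
P^2 =
  X: [38/225, 23/75, 34/75, 16/225]
  Y: [1/9, 136/225, 16/75, 16/225]
  Z: [31/225, 19/75, 121/225, 16/225]
  W: [32/225, 109/225, 67/225, 17/225]
P^3 =
  X: [88/675, 1666/3375, 1028/3375, 241/3375]
  Y: [52/375, 121/375, 1577/3375, 241/3375]
  Z: [407/3375, 596/1125, 313/1125, 241/3375]
  W: [464/3375, 437/1125, 1358/3375, 242/3375]
P^4 =
  X: [2281/16875, 19564/50625, 20602/50625, 3616/50625]
  Y: [254/2025, 24701/50625, 15958/50625, 3616/50625]
  Z: [6866/50625, 18532/50625, 21611/50625, 3616/50625]
  W: [6562/50625, 7568/16875, 5914/16875, 3617/50625]

(P^4)[Y -> X] = 254/2025

Answer: 254/2025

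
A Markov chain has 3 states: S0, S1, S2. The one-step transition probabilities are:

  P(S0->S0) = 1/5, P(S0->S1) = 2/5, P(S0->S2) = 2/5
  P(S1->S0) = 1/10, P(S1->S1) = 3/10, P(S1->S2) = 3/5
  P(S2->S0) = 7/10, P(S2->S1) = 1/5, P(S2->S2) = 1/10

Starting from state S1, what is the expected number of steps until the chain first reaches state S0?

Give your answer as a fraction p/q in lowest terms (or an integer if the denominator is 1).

Answer: 50/17

Derivation:
Let h_i = expected steps to first reach S0 from state i.
Boundary: h_S0 = 0.
First-step equations for the other states:
  h_S1 = 1 + 1/10*h_S0 + 3/10*h_S1 + 3/5*h_S2
  h_S2 = 1 + 7/10*h_S0 + 1/5*h_S1 + 1/10*h_S2

Substituting h_S0 = 0 and rearranging gives the linear system (I - Q) h = 1:
  [7/10, -3/5] . (h_S1, h_S2) = 1
  [-1/5, 9/10] . (h_S1, h_S2) = 1

Solving yields:
  h_S1 = 50/17
  h_S2 = 30/17

Starting state is S1, so the expected hitting time is h_S1 = 50/17.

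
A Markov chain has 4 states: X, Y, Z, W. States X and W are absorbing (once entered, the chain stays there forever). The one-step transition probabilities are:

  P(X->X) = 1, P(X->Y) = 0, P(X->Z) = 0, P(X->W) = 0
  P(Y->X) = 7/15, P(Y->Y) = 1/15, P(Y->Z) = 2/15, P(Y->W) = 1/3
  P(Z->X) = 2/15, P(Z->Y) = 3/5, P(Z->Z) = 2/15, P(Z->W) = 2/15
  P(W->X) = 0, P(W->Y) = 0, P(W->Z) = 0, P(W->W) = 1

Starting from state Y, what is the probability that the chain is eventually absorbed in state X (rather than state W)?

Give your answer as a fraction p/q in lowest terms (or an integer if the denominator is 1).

Let a_i = P(absorbed in X | start in state i).
Boundary conditions: a_X = 1, a_W = 0.
For each transient state i, a_i = sum_j P(i->j) * a_j:
  a_Y = 7/15*a_X + 1/15*a_Y + 2/15*a_Z + 1/3*a_W
  a_Z = 2/15*a_X + 3/5*a_Y + 2/15*a_Z + 2/15*a_W

Substituting a_X = 1 and a_W = 0, rearrange to (I - Q) a = r where r[i] = P(i -> X):
  [14/15, -2/15] . (a_Y, a_Z) = 7/15
  [-3/5, 13/15] . (a_Y, a_Z) = 2/15

Solving yields:
  a_Y = 95/164
  a_Z = 91/164

Starting state is Y, so the absorption probability is a_Y = 95/164.

Answer: 95/164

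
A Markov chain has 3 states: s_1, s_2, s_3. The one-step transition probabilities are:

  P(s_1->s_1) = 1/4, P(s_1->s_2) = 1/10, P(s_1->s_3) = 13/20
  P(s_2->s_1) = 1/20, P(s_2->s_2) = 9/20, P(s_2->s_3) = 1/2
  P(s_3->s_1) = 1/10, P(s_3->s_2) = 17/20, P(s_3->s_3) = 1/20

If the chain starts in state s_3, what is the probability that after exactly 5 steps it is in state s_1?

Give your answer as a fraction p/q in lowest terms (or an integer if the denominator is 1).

Computing P^5 by repeated multiplication:
P^1 =
  s_1: [1/4, 1/10, 13/20]
  s_2: [1/20, 9/20, 1/2]
  s_3: [1/10, 17/20, 1/20]
P^2 =
  s_1: [53/400, 249/400, 49/200]
  s_2: [17/200, 253/400, 113/400]
  s_3: [29/400, 87/200, 197/400]
P^3 =
  s_1: [71/800, 4013/8000, 3277/8000]
  s_2: [649/8000, 2133/4000, 617/1600]
  s_3: [713/8000, 4973/8000, 1157/4000]
P^4 =
  s_1: [14117/160000, 46623/80000, 52637/160000]
  s_2: [13681/160000, 92137/160000, 27091/80000]
  s_3: [6583/80000, 85521/160000, 61313/160000]
P^5 =
  s_1: [53821/640000, 1762277/3200000, 584309/1600000]
  s_2: [134453/1600000, 1777689/3200000, 230681/640000]
  s_3: [273977/3200000, 919171/1600000, 1087681/3200000]

(P^5)[s_3 -> s_1] = 273977/3200000

Answer: 273977/3200000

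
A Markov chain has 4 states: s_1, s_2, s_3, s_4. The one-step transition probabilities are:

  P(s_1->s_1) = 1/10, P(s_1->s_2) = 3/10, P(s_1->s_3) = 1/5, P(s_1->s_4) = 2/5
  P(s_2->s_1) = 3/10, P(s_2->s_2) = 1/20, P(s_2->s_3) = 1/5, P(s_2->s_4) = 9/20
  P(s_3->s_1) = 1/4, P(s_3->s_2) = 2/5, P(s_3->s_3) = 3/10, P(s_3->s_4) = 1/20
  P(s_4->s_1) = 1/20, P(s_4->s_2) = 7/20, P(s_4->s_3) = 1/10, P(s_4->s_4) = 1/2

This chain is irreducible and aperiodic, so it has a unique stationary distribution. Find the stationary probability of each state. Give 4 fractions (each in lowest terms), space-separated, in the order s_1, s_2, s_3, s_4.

Answer: 156/967 261/967 173/967 377/967

Derivation:
The stationary distribution satisfies pi = pi * P, i.e.:
  pi_s_1 = 1/10*pi_s_1 + 3/10*pi_s_2 + 1/4*pi_s_3 + 1/20*pi_s_4
  pi_s_2 = 3/10*pi_s_1 + 1/20*pi_s_2 + 2/5*pi_s_3 + 7/20*pi_s_4
  pi_s_3 = 1/5*pi_s_1 + 1/5*pi_s_2 + 3/10*pi_s_3 + 1/10*pi_s_4
  pi_s_4 = 2/5*pi_s_1 + 9/20*pi_s_2 + 1/20*pi_s_3 + 1/2*pi_s_4
with normalization: pi_s_1 + pi_s_2 + pi_s_3 + pi_s_4 = 1.

Using the first 3 balance equations plus normalization, the linear system A*pi = b is:
  [-9/10, 3/10, 1/4, 1/20] . pi = 0
  [3/10, -19/20, 2/5, 7/20] . pi = 0
  [1/5, 1/5, -7/10, 1/10] . pi = 0
  [1, 1, 1, 1] . pi = 1

Solving yields:
  pi_s_1 = 156/967
  pi_s_2 = 261/967
  pi_s_3 = 173/967
  pi_s_4 = 377/967

Verification (pi * P):
  156/967*1/10 + 261/967*3/10 + 173/967*1/4 + 377/967*1/20 = 156/967 = pi_s_1  (ok)
  156/967*3/10 + 261/967*1/20 + 173/967*2/5 + 377/967*7/20 = 261/967 = pi_s_2  (ok)
  156/967*1/5 + 261/967*1/5 + 173/967*3/10 + 377/967*1/10 = 173/967 = pi_s_3  (ok)
  156/967*2/5 + 261/967*9/20 + 173/967*1/20 + 377/967*1/2 = 377/967 = pi_s_4  (ok)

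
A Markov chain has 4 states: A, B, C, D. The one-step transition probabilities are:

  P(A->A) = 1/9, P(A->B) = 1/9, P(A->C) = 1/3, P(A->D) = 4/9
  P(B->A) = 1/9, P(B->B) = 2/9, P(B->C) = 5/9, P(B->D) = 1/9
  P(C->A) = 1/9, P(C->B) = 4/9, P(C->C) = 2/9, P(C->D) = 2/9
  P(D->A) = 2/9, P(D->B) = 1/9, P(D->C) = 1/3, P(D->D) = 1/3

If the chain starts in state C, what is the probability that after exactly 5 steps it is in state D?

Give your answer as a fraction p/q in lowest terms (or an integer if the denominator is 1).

Computing P^5 by repeated multiplication:
P^1 =
  A: [1/9, 1/9, 1/3, 4/9]
  B: [1/9, 2/9, 5/9, 1/9]
  C: [1/9, 4/9, 2/9, 2/9]
  D: [2/9, 1/9, 1/3, 1/3]
P^2 =
  A: [13/81, 19/81, 26/81, 23/81]
  B: [10/81, 26/81, 26/81, 19/81]
  C: [11/81, 19/81, 11/27, 2/9]
  D: [4/27, 19/81, 26/81, 8/27]
P^3 =
  A: [104/729, 178/729, 85/243, 64/243]
  B: [100/729, 185/729, 269/729, 175/729]
  C: [11/81, 199/729, 248/729, 61/243]
  D: [35/243, 178/729, 85/243, 191/729]
P^4 =
  A: [307/2187, 1672/6561, 2288/6561, 560/2187]
  B: [904/6561, 1721/6561, 2288/6561, 1648/6561]
  C: [304/2187, 1672/6561, 779/2187, 1640/6561]
  D: [920/6561, 1672/6561, 2288/6561, 1681/6561]
P^5 =
  A: [2747/19683, 15097/59049, 6913/19683, 14972/59049]
  B: [8209/59049, 15146/59049, 20837/59049, 14857/59049]
  C: [8201/59049, 15244/59049, 20690/59049, 14914/59049]
  D: [8242/59049, 15097/59049, 6913/19683, 14971/59049]

(P^5)[C -> D] = 14914/59049

Answer: 14914/59049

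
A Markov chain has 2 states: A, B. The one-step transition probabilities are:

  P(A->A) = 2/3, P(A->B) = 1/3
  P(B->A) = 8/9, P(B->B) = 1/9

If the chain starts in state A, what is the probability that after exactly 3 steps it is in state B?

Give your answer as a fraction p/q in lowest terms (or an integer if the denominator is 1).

Computing P^3 by repeated multiplication:
P^1 =
  A: [2/3, 1/3]
  B: [8/9, 1/9]
P^2 =
  A: [20/27, 7/27]
  B: [56/81, 25/81]
P^3 =
  A: [176/243, 67/243]
  B: [536/729, 193/729]

(P^3)[A -> B] = 67/243

Answer: 67/243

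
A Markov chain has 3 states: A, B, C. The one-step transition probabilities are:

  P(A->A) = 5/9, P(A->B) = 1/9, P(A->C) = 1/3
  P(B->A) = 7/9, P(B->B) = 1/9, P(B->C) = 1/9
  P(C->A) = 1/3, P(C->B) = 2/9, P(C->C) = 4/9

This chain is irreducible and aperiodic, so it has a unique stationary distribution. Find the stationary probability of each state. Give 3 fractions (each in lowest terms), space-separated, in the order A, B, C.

The stationary distribution satisfies pi = pi * P, i.e.:
  pi_A = 5/9*pi_A + 7/9*pi_B + 1/3*pi_C
  pi_B = 1/9*pi_A + 1/9*pi_B + 2/9*pi_C
  pi_C = 1/3*pi_A + 1/9*pi_B + 4/9*pi_C
with normalization: pi_A + pi_B + pi_C = 1.

Using the first 2 balance equations plus normalization, the linear system A*pi = b is:
  [-4/9, 7/9, 1/3] . pi = 0
  [1/9, -8/9, 2/9] . pi = 0
  [1, 1, 1] . pi = 1

Solving yields:
  pi_A = 19/37
  pi_B = 11/74
  pi_C = 25/74

Verification (pi * P):
  19/37*5/9 + 11/74*7/9 + 25/74*1/3 = 19/37 = pi_A  (ok)
  19/37*1/9 + 11/74*1/9 + 25/74*2/9 = 11/74 = pi_B  (ok)
  19/37*1/3 + 11/74*1/9 + 25/74*4/9 = 25/74 = pi_C  (ok)

Answer: 19/37 11/74 25/74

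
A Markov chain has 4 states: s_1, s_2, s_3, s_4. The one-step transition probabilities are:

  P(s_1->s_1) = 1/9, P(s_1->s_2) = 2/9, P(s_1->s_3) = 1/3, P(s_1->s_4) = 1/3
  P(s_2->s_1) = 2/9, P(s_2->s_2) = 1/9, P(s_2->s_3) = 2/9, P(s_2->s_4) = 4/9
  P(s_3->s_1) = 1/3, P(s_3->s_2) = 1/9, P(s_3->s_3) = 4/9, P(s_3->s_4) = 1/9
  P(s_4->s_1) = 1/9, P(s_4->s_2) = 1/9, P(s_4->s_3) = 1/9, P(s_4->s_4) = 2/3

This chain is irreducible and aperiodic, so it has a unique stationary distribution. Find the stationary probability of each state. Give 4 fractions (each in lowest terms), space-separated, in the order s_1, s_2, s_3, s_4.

The stationary distribution satisfies pi = pi * P, i.e.:
  pi_s_1 = 1/9*pi_s_1 + 2/9*pi_s_2 + 1/3*pi_s_3 + 1/9*pi_s_4
  pi_s_2 = 2/9*pi_s_1 + 1/9*pi_s_2 + 1/9*pi_s_3 + 1/9*pi_s_4
  pi_s_3 = 1/3*pi_s_1 + 2/9*pi_s_2 + 4/9*pi_s_3 + 1/9*pi_s_4
  pi_s_4 = 1/3*pi_s_1 + 4/9*pi_s_2 + 1/9*pi_s_3 + 2/3*pi_s_4
with normalization: pi_s_1 + pi_s_2 + pi_s_3 + pi_s_4 = 1.

Using the first 3 balance equations plus normalization, the linear system A*pi = b is:
  [-8/9, 2/9, 1/3, 1/9] . pi = 0
  [2/9, -8/9, 1/9, 1/9] . pi = 0
  [1/3, 2/9, -5/9, 1/9] . pi = 0
  [1, 1, 1, 1] . pi = 1

Solving yields:
  pi_s_1 = 40/221
  pi_s_2 = 29/221
  pi_s_3 = 55/221
  pi_s_4 = 97/221

Verification (pi * P):
  40/221*1/9 + 29/221*2/9 + 55/221*1/3 + 97/221*1/9 = 40/221 = pi_s_1  (ok)
  40/221*2/9 + 29/221*1/9 + 55/221*1/9 + 97/221*1/9 = 29/221 = pi_s_2  (ok)
  40/221*1/3 + 29/221*2/9 + 55/221*4/9 + 97/221*1/9 = 55/221 = pi_s_3  (ok)
  40/221*1/3 + 29/221*4/9 + 55/221*1/9 + 97/221*2/3 = 97/221 = pi_s_4  (ok)

Answer: 40/221 29/221 55/221 97/221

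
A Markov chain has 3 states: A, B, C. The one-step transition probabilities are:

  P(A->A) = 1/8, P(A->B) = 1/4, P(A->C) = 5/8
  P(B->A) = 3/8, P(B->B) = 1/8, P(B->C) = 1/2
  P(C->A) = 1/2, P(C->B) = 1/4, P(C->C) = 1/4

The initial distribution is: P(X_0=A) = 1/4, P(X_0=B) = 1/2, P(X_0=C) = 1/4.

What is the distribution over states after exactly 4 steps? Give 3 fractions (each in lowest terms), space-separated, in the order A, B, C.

Propagating the distribution step by step (d_{t+1} = d_t * P):
d_0 = (A=1/4, B=1/2, C=1/4)
  d_1[A] = 1/4*1/8 + 1/2*3/8 + 1/4*1/2 = 11/32
  d_1[B] = 1/4*1/4 + 1/2*1/8 + 1/4*1/4 = 3/16
  d_1[C] = 1/4*5/8 + 1/2*1/2 + 1/4*1/4 = 15/32
d_1 = (A=11/32, B=3/16, C=15/32)
  d_2[A] = 11/32*1/8 + 3/16*3/8 + 15/32*1/2 = 89/256
  d_2[B] = 11/32*1/4 + 3/16*1/8 + 15/32*1/4 = 29/128
  d_2[C] = 11/32*5/8 + 3/16*1/2 + 15/32*1/4 = 109/256
d_2 = (A=89/256, B=29/128, C=109/256)
  d_3[A] = 89/256*1/8 + 29/128*3/8 + 109/256*1/2 = 699/2048
  d_3[B] = 89/256*1/4 + 29/128*1/8 + 109/256*1/4 = 227/1024
  d_3[C] = 89/256*5/8 + 29/128*1/2 + 109/256*1/4 = 895/2048
d_3 = (A=699/2048, B=227/1024, C=895/2048)
  d_4[A] = 699/2048*1/8 + 227/1024*3/8 + 895/2048*1/2 = 5641/16384
  d_4[B] = 699/2048*1/4 + 227/1024*1/8 + 895/2048*1/4 = 1821/8192
  d_4[C] = 699/2048*5/8 + 227/1024*1/2 + 895/2048*1/4 = 7101/16384
d_4 = (A=5641/16384, B=1821/8192, C=7101/16384)

Answer: 5641/16384 1821/8192 7101/16384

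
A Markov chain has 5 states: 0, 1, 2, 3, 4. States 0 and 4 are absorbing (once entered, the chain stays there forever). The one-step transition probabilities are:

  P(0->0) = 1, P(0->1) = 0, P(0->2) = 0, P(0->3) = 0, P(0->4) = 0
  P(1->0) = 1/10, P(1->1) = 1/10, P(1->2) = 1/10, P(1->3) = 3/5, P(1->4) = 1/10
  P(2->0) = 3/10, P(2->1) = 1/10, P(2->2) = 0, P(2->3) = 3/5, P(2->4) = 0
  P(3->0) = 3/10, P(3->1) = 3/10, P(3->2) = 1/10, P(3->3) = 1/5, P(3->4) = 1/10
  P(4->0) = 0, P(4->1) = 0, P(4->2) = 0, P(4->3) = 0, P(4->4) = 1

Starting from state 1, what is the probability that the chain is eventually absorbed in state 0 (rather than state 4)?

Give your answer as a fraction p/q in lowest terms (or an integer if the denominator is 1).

Let a_i = P(absorbed in 0 | start in state i).
Boundary conditions: a_0 = 1, a_4 = 0.
For each transient state i, a_i = sum_j P(i->j) * a_j:
  a_1 = 1/10*a_0 + 1/10*a_1 + 1/10*a_2 + 3/5*a_3 + 1/10*a_4
  a_2 = 3/10*a_0 + 1/10*a_1 + 0*a_2 + 3/5*a_3 + 0*a_4
  a_3 = 3/10*a_0 + 3/10*a_1 + 1/10*a_2 + 1/5*a_3 + 1/10*a_4

Substituting a_0 = 1 and a_4 = 0, rearrange to (I - Q) a = r where r[i] = P(i -> 0):
  [9/10, -1/10, -3/5] . (a_1, a_2, a_3) = 1/10
  [-1/10, 1, -3/5] . (a_1, a_2, a_3) = 3/10
  [-3/10, -1/10, 4/5] . (a_1, a_2, a_3) = 3/10

Solving yields:
  a_1 = 157/227
  a_2 = 184/227
  a_3 = 167/227

Starting state is 1, so the absorption probability is a_1 = 157/227.

Answer: 157/227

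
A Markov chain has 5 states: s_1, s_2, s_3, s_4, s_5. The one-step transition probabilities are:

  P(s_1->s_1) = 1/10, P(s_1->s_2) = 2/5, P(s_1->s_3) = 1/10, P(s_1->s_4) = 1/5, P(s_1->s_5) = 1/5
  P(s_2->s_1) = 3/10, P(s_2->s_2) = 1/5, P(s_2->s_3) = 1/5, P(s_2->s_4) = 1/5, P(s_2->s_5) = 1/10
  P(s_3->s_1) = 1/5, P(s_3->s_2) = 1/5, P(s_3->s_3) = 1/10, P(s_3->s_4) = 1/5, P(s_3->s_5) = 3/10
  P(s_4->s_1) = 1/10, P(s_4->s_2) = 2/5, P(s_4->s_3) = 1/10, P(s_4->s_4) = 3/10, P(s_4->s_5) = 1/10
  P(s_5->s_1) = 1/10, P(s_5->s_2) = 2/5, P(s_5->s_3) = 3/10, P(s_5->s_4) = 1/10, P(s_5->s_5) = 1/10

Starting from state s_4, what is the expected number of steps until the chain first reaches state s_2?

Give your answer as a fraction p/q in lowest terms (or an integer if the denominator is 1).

Answer: 2395/897

Derivation:
Let h_i = expected steps to first reach s_2 from state i.
Boundary: h_s_2 = 0.
First-step equations for the other states:
  h_s_1 = 1 + 1/10*h_s_1 + 2/5*h_s_2 + 1/10*h_s_3 + 1/5*h_s_4 + 1/5*h_s_5
  h_s_3 = 1 + 1/5*h_s_1 + 1/5*h_s_2 + 1/10*h_s_3 + 1/5*h_s_4 + 3/10*h_s_5
  h_s_4 = 1 + 1/10*h_s_1 + 2/5*h_s_2 + 1/10*h_s_3 + 3/10*h_s_4 + 1/10*h_s_5
  h_s_5 = 1 + 1/10*h_s_1 + 2/5*h_s_2 + 3/10*h_s_3 + 1/10*h_s_4 + 1/10*h_s_5

Substituting h_s_2 = 0 and rearranging gives the linear system (I - Q) h = 1:
  [9/10, -1/10, -1/5, -1/5] . (h_s_1, h_s_3, h_s_4, h_s_5) = 1
  [-1/5, 9/10, -1/5, -3/10] . (h_s_1, h_s_3, h_s_4, h_s_5) = 1
  [-1/10, -1/10, 7/10, -1/10] . (h_s_1, h_s_3, h_s_4, h_s_5) = 1
  [-1/10, -3/10, -1/10, 9/10] . (h_s_1, h_s_3, h_s_4, h_s_5) = 1

Solving yields:
  h_s_1 = 185/69
  h_s_3 = 965/299
  h_s_4 = 2395/897
  h_s_5 = 2495/897

Starting state is s_4, so the expected hitting time is h_s_4 = 2395/897.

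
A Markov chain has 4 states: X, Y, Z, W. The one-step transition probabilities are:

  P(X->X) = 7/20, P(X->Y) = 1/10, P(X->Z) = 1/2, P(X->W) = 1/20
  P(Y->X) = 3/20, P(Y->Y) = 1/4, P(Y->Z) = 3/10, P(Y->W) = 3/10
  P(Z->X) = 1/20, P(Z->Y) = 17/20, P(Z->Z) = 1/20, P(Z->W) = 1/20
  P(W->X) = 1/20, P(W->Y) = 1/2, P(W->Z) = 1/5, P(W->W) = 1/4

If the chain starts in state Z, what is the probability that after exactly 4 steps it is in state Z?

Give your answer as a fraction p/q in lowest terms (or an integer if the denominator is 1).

Answer: 7991/32000

Derivation:
Computing P^4 by repeated multiplication:
P^1 =
  X: [7/20, 1/10, 1/2, 1/20]
  Y: [3/20, 1/4, 3/10, 3/10]
  Z: [1/20, 17/20, 1/20, 1/20]
  W: [1/20, 1/2, 1/5, 1/4]
P^2 =
  X: [33/200, 51/100, 6/25, 17/200]
  Y: [3/25, 193/400, 9/40, 69/400]
  Z: [3/20, 57/200, 117/400, 109/400]
  W: [23/200, 17/40, 47/200, 9/40]
P^3 =
  X: [301/2000, 781/2000, 529/2000, 389/2000]
  Y: [537/4000, 3281/8000, 501/2000, 1641/8000]
  Z: [247/2000, 3769/8000, 1837/8000, 703/4000]
  W: [127/1000, 43/100, 967/4000, 161/800]
P^4 =
  X: [671/5000, 1739/4000, 9781/40000, 7461/40000]
  Y: [10503/80000, 69031/160000, 19497/80000, 30969/160000]
  Z: [10733/80000, 6611/16000, 7991/32000, 32469/160000]
  W: [1311/10000, 6821/16000, 19587/80000, 791/4000]

(P^4)[Z -> Z] = 7991/32000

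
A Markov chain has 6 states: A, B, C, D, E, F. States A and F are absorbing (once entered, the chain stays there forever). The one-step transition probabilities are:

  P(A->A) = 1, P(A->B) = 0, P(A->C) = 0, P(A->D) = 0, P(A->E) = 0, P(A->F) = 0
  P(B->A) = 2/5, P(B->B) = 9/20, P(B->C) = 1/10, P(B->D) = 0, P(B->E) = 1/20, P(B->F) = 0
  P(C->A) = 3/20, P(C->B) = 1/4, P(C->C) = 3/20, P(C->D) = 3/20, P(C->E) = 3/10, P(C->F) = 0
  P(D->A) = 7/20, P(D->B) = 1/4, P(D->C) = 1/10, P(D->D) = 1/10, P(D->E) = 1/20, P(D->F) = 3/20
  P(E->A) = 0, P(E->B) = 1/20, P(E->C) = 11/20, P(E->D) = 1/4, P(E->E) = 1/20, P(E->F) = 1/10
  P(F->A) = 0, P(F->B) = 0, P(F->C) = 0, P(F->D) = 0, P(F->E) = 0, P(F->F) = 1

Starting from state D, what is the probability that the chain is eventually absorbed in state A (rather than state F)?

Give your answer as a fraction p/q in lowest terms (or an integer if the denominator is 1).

Let a_i = P(absorbed in A | start in state i).
Boundary conditions: a_A = 1, a_F = 0.
For each transient state i, a_i = sum_j P(i->j) * a_j:
  a_B = 2/5*a_A + 9/20*a_B + 1/10*a_C + 0*a_D + 1/20*a_E + 0*a_F
  a_C = 3/20*a_A + 1/4*a_B + 3/20*a_C + 3/20*a_D + 3/10*a_E + 0*a_F
  a_D = 7/20*a_A + 1/4*a_B + 1/10*a_C + 1/10*a_D + 1/20*a_E + 3/20*a_F
  a_E = 0*a_A + 1/20*a_B + 11/20*a_C + 1/4*a_D + 1/20*a_E + 1/10*a_F

Substituting a_A = 1 and a_F = 0, rearrange to (I - Q) a = r where r[i] = P(i -> A):
  [11/20, -1/10, 0, -1/20] . (a_B, a_C, a_D, a_E) = 2/5
  [-1/4, 17/20, -3/20, -3/10] . (a_B, a_C, a_D, a_E) = 3/20
  [-1/4, -1/10, 9/10, -1/20] . (a_B, a_C, a_D, a_E) = 7/20
  [-1/20, -11/20, -1/4, 19/20] . (a_B, a_C, a_D, a_E) = 0

Solving yields:
  a_B = 19681/20641
  a_C = 35693/41282
  a_D = 32695/41282
  a_E = 15670/20641

Starting state is D, so the absorption probability is a_D = 32695/41282.

Answer: 32695/41282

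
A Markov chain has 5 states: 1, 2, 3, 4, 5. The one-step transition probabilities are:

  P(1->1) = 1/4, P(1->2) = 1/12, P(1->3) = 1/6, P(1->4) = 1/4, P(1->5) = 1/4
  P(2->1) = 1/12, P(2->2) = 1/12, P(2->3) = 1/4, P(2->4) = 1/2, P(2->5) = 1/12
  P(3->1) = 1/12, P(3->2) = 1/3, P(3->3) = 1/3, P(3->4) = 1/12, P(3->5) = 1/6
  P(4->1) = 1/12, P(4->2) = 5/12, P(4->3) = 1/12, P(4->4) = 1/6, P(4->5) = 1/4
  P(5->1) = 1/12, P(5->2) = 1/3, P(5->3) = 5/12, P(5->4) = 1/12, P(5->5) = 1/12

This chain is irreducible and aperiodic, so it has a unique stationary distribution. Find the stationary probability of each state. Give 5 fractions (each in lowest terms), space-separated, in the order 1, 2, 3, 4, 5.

The stationary distribution satisfies pi = pi * P, i.e.:
  pi_1 = 1/4*pi_1 + 1/12*pi_2 + 1/12*pi_3 + 1/12*pi_4 + 1/12*pi_5
  pi_2 = 1/12*pi_1 + 1/12*pi_2 + 1/3*pi_3 + 5/12*pi_4 + 1/3*pi_5
  pi_3 = 1/6*pi_1 + 1/4*pi_2 + 1/3*pi_3 + 1/12*pi_4 + 5/12*pi_5
  pi_4 = 1/4*pi_1 + 1/2*pi_2 + 1/12*pi_3 + 1/6*pi_4 + 1/12*pi_5
  pi_5 = 1/4*pi_1 + 1/12*pi_2 + 1/6*pi_3 + 1/4*pi_4 + 1/12*pi_5
with normalization: pi_1 + pi_2 + pi_3 + pi_4 + pi_5 = 1.

Using the first 4 balance equations plus normalization, the linear system A*pi = b is:
  [-3/4, 1/12, 1/12, 1/12, 1/12] . pi = 0
  [1/12, -11/12, 1/3, 5/12, 1/3] . pi = 0
  [1/6, 1/4, -2/3, 1/12, 5/12] . pi = 0
  [1/4, 1/2, 1/12, -5/6, 1/12] . pi = 0
  [1, 1, 1, 1, 1] . pi = 1

Solving yields:
  pi_1 = 1/10
  pi_2 = 419/1600
  pi_3 = 2611/10400
  pi_4 = 73/320
  pi_5 = 1653/10400

Verification (pi * P):
  1/10*1/4 + 419/1600*1/12 + 2611/10400*1/12 + 73/320*1/12 + 1653/10400*1/12 = 1/10 = pi_1  (ok)
  1/10*1/12 + 419/1600*1/12 + 2611/10400*1/3 + 73/320*5/12 + 1653/10400*1/3 = 419/1600 = pi_2  (ok)
  1/10*1/6 + 419/1600*1/4 + 2611/10400*1/3 + 73/320*1/12 + 1653/10400*5/12 = 2611/10400 = pi_3  (ok)
  1/10*1/4 + 419/1600*1/2 + 2611/10400*1/12 + 73/320*1/6 + 1653/10400*1/12 = 73/320 = pi_4  (ok)
  1/10*1/4 + 419/1600*1/12 + 2611/10400*1/6 + 73/320*1/4 + 1653/10400*1/12 = 1653/10400 = pi_5  (ok)

Answer: 1/10 419/1600 2611/10400 73/320 1653/10400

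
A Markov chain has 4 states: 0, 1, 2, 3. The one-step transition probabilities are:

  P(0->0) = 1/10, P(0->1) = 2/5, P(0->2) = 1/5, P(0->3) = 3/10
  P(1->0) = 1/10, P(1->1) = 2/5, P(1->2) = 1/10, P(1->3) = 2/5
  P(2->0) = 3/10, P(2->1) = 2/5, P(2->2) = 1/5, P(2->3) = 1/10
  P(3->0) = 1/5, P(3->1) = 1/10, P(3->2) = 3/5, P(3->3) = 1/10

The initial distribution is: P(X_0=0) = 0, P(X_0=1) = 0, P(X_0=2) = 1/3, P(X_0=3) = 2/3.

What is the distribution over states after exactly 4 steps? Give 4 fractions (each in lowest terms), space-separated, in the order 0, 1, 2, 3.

Propagating the distribution step by step (d_{t+1} = d_t * P):
d_0 = (0=0, 1=0, 2=1/3, 3=2/3)
  d_1[0] = 0*1/10 + 0*1/10 + 1/3*3/10 + 2/3*1/5 = 7/30
  d_1[1] = 0*2/5 + 0*2/5 + 1/3*2/5 + 2/3*1/10 = 1/5
  d_1[2] = 0*1/5 + 0*1/10 + 1/3*1/5 + 2/3*3/5 = 7/15
  d_1[3] = 0*3/10 + 0*2/5 + 1/3*1/10 + 2/3*1/10 = 1/10
d_1 = (0=7/30, 1=1/5, 2=7/15, 3=1/10)
  d_2[0] = 7/30*1/10 + 1/5*1/10 + 7/15*3/10 + 1/10*1/5 = 61/300
  d_2[1] = 7/30*2/5 + 1/5*2/5 + 7/15*2/5 + 1/10*1/10 = 37/100
  d_2[2] = 7/30*1/5 + 1/5*1/10 + 7/15*1/5 + 1/10*3/5 = 11/50
  d_2[3] = 7/30*3/10 + 1/5*2/5 + 7/15*1/10 + 1/10*1/10 = 31/150
d_2 = (0=61/300, 1=37/100, 2=11/50, 3=31/150)
  d_3[0] = 61/300*1/10 + 37/100*1/10 + 11/50*3/10 + 31/150*1/5 = 247/1500
  d_3[1] = 61/300*2/5 + 37/100*2/5 + 11/50*2/5 + 31/150*1/10 = 169/500
  d_3[2] = 61/300*1/5 + 37/100*1/10 + 11/50*1/5 + 31/150*3/5 = 737/3000
  d_3[3] = 61/300*3/10 + 37/100*2/5 + 11/50*1/10 + 31/150*1/10 = 151/600
d_3 = (0=247/1500, 1=169/500, 2=737/3000, 3=151/600)
  d_4[0] = 247/1500*1/10 + 169/500*1/10 + 737/3000*3/10 + 151/600*1/5 = 1743/10000
  d_4[1] = 247/1500*2/5 + 169/500*2/5 + 737/3000*2/5 + 151/600*1/10 = 649/2000
  d_4[2] = 247/1500*1/5 + 169/500*1/10 + 737/3000*1/5 + 151/600*3/5 = 4003/15000
  d_4[3] = 247/1500*3/10 + 169/500*2/5 + 737/3000*1/10 + 151/600*1/10 = 703/3000
d_4 = (0=1743/10000, 1=649/2000, 2=4003/15000, 3=703/3000)

Answer: 1743/10000 649/2000 4003/15000 703/3000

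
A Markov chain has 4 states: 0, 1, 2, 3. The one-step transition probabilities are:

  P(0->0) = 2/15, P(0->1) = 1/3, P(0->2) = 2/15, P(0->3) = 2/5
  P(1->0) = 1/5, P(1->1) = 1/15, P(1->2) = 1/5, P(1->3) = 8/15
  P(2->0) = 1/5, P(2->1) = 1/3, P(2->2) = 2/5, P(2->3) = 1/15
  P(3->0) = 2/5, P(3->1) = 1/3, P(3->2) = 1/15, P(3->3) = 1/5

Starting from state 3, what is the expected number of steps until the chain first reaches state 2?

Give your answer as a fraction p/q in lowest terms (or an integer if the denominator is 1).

Answer: 1083/130

Derivation:
Let h_i = expected steps to first reach 2 from state i.
Boundary: h_2 = 0.
First-step equations for the other states:
  h_0 = 1 + 2/15*h_0 + 1/3*h_1 + 2/15*h_2 + 2/5*h_3
  h_1 = 1 + 1/5*h_0 + 1/15*h_1 + 1/5*h_2 + 8/15*h_3
  h_3 = 1 + 2/5*h_0 + 1/3*h_1 + 1/15*h_2 + 1/5*h_3

Substituting h_2 = 0 and rearranging gives the linear system (I - Q) h = 1:
  [13/15, -1/3, -2/5] . (h_0, h_1, h_3) = 1
  [-1/5, 14/15, -8/15] . (h_0, h_1, h_3) = 1
  [-2/5, -1/3, 4/5] . (h_0, h_1, h_3) = 1

Solving yields:
  h_0 = 513/65
  h_1 = 489/65
  h_3 = 1083/130

Starting state is 3, so the expected hitting time is h_3 = 1083/130.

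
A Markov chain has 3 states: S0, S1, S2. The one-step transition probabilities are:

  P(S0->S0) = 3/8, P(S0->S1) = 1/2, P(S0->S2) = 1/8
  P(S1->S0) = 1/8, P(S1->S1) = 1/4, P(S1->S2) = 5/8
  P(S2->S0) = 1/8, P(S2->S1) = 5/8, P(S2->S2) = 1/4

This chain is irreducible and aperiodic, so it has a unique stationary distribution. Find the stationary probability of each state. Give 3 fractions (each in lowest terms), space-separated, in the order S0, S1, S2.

Answer: 1/6 29/66 13/33

Derivation:
The stationary distribution satisfies pi = pi * P, i.e.:
  pi_S0 = 3/8*pi_S0 + 1/8*pi_S1 + 1/8*pi_S2
  pi_S1 = 1/2*pi_S0 + 1/4*pi_S1 + 5/8*pi_S2
  pi_S2 = 1/8*pi_S0 + 5/8*pi_S1 + 1/4*pi_S2
with normalization: pi_S0 + pi_S1 + pi_S2 = 1.

Using the first 2 balance equations plus normalization, the linear system A*pi = b is:
  [-5/8, 1/8, 1/8] . pi = 0
  [1/2, -3/4, 5/8] . pi = 0
  [1, 1, 1] . pi = 1

Solving yields:
  pi_S0 = 1/6
  pi_S1 = 29/66
  pi_S2 = 13/33

Verification (pi * P):
  1/6*3/8 + 29/66*1/8 + 13/33*1/8 = 1/6 = pi_S0  (ok)
  1/6*1/2 + 29/66*1/4 + 13/33*5/8 = 29/66 = pi_S1  (ok)
  1/6*1/8 + 29/66*5/8 + 13/33*1/4 = 13/33 = pi_S2  (ok)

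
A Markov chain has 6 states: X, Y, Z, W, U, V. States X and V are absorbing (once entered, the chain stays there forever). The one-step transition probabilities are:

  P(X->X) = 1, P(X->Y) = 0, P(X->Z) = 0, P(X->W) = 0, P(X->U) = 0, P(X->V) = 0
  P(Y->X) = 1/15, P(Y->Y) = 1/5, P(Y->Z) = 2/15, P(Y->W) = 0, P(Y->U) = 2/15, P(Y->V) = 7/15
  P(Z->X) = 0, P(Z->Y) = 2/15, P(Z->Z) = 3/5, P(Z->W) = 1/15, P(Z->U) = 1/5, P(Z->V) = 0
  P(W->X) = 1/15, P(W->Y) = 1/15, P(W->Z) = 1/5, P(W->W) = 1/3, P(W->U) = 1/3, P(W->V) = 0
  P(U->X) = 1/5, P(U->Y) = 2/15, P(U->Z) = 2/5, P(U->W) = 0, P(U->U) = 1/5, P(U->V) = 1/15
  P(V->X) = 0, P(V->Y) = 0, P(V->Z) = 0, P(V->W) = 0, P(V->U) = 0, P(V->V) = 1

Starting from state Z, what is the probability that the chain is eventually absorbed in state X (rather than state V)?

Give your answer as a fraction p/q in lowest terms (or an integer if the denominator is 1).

Answer: 66/163

Derivation:
Let a_i = P(absorbed in X | start in state i).
Boundary conditions: a_X = 1, a_V = 0.
For each transient state i, a_i = sum_j P(i->j) * a_j:
  a_Y = 1/15*a_X + 1/5*a_Y + 2/15*a_Z + 0*a_W + 2/15*a_U + 7/15*a_V
  a_Z = 0*a_X + 2/15*a_Y + 3/5*a_Z + 1/15*a_W + 1/5*a_U + 0*a_V
  a_W = 1/15*a_X + 1/15*a_Y + 1/5*a_Z + 1/3*a_W + 1/3*a_U + 0*a_V
  a_U = 1/5*a_X + 2/15*a_Y + 2/5*a_Z + 0*a_W + 1/5*a_U + 1/15*a_V

Substituting a_X = 1 and a_V = 0, rearrange to (I - Q) a = r where r[i] = P(i -> X):
  [4/5, -2/15, 0, -2/15] . (a_Y, a_Z, a_W, a_U) = 1/15
  [-2/15, 2/5, -1/15, -1/5] . (a_Y, a_Z, a_W, a_U) = 0
  [-1/15, -1/5, 2/3, -1/3] . (a_Y, a_Z, a_W, a_U) = 1/15
  [-2/15, -2/5, 0, 4/5] . (a_Y, a_Z, a_W, a_U) = 1/5

Solving yields:
  a_Y = 531/2282
  a_Z = 66/163
  a_W = 1119/2282
  a_U = 1121/2282

Starting state is Z, so the absorption probability is a_Z = 66/163.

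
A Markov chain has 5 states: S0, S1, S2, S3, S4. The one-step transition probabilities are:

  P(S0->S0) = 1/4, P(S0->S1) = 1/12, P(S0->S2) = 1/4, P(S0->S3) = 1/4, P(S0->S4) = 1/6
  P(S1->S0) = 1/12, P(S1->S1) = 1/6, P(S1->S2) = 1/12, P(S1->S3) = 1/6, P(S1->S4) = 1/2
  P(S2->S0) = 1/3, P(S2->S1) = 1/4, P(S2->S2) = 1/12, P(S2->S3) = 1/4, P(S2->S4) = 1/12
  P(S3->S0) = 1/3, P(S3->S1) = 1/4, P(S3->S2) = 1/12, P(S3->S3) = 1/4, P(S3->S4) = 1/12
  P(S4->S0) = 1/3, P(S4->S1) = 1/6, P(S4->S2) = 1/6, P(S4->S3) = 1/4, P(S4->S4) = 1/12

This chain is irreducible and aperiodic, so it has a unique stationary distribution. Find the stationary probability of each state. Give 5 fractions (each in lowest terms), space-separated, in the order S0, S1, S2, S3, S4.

Answer: 539/2018 355/2018 3457/24216 5699/24216 361/2018

Derivation:
The stationary distribution satisfies pi = pi * P, i.e.:
  pi_S0 = 1/4*pi_S0 + 1/12*pi_S1 + 1/3*pi_S2 + 1/3*pi_S3 + 1/3*pi_S4
  pi_S1 = 1/12*pi_S0 + 1/6*pi_S1 + 1/4*pi_S2 + 1/4*pi_S3 + 1/6*pi_S4
  pi_S2 = 1/4*pi_S0 + 1/12*pi_S1 + 1/12*pi_S2 + 1/12*pi_S3 + 1/6*pi_S4
  pi_S3 = 1/4*pi_S0 + 1/6*pi_S1 + 1/4*pi_S2 + 1/4*pi_S3 + 1/4*pi_S4
  pi_S4 = 1/6*pi_S0 + 1/2*pi_S1 + 1/12*pi_S2 + 1/12*pi_S3 + 1/12*pi_S4
with normalization: pi_S0 + pi_S1 + pi_S2 + pi_S3 + pi_S4 = 1.

Using the first 4 balance equations plus normalization, the linear system A*pi = b is:
  [-3/4, 1/12, 1/3, 1/3, 1/3] . pi = 0
  [1/12, -5/6, 1/4, 1/4, 1/6] . pi = 0
  [1/4, 1/12, -11/12, 1/12, 1/6] . pi = 0
  [1/4, 1/6, 1/4, -3/4, 1/4] . pi = 0
  [1, 1, 1, 1, 1] . pi = 1

Solving yields:
  pi_S0 = 539/2018
  pi_S1 = 355/2018
  pi_S2 = 3457/24216
  pi_S3 = 5699/24216
  pi_S4 = 361/2018

Verification (pi * P):
  539/2018*1/4 + 355/2018*1/12 + 3457/24216*1/3 + 5699/24216*1/3 + 361/2018*1/3 = 539/2018 = pi_S0  (ok)
  539/2018*1/12 + 355/2018*1/6 + 3457/24216*1/4 + 5699/24216*1/4 + 361/2018*1/6 = 355/2018 = pi_S1  (ok)
  539/2018*1/4 + 355/2018*1/12 + 3457/24216*1/12 + 5699/24216*1/12 + 361/2018*1/6 = 3457/24216 = pi_S2  (ok)
  539/2018*1/4 + 355/2018*1/6 + 3457/24216*1/4 + 5699/24216*1/4 + 361/2018*1/4 = 5699/24216 = pi_S3  (ok)
  539/2018*1/6 + 355/2018*1/2 + 3457/24216*1/12 + 5699/24216*1/12 + 361/2018*1/12 = 361/2018 = pi_S4  (ok)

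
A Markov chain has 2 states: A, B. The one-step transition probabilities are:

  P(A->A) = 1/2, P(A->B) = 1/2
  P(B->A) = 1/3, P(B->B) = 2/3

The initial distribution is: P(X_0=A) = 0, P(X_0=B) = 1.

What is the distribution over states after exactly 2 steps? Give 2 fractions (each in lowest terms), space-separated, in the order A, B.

Propagating the distribution step by step (d_{t+1} = d_t * P):
d_0 = (A=0, B=1)
  d_1[A] = 0*1/2 + 1*1/3 = 1/3
  d_1[B] = 0*1/2 + 1*2/3 = 2/3
d_1 = (A=1/3, B=2/3)
  d_2[A] = 1/3*1/2 + 2/3*1/3 = 7/18
  d_2[B] = 1/3*1/2 + 2/3*2/3 = 11/18
d_2 = (A=7/18, B=11/18)

Answer: 7/18 11/18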